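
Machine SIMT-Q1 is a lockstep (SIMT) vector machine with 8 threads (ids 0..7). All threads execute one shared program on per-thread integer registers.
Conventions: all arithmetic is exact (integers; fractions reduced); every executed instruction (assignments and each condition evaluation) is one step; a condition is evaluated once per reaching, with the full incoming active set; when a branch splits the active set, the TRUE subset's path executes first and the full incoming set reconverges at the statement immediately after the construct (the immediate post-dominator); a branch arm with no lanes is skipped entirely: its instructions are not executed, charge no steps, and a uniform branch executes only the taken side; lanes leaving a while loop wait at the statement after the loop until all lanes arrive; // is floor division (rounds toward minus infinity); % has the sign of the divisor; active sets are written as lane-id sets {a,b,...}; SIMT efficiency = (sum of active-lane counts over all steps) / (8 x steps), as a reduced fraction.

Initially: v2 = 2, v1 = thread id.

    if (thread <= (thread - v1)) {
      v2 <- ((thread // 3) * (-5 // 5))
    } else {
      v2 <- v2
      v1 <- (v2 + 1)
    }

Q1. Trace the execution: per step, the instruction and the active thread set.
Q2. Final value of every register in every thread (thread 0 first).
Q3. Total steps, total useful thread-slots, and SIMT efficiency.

step 0: eval (thread <= (thread - v1)) {0,1,2,3,4,5,6,7}
step 1: v2 <- ((thread // 3) * (-5 // 5)) {0}
step 2: v2 <- v2                     {1,2,3,4,5,6,7}
step 3: v1 <- (v2 + 1)               {1,2,3,4,5,6,7}

Answer: 4 steps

v2: 0,2,2,2,2,2,2,2
v1: 0,3,3,3,3,3,3,3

steps = 4; useful = 23; efficiency = 23/32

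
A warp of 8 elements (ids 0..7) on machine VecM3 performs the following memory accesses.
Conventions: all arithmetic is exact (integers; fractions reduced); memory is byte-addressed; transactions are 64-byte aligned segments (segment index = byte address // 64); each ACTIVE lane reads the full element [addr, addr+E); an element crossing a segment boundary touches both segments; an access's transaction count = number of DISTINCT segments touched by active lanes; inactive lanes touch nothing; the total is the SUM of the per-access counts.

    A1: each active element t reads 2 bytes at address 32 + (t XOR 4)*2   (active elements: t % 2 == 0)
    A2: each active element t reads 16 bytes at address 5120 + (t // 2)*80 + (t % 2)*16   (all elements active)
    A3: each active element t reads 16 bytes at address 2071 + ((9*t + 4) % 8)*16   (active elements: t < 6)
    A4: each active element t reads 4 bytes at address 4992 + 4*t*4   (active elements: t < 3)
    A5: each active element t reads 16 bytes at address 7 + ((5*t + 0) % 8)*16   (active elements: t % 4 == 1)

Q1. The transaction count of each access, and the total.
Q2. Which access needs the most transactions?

A1: 1 transaction
A2: 5 transactions
A3: 3 transactions
A4: 1 transaction
A5: 2 transactions

Answer: 1,5,3,1,2; total 12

Answer: A2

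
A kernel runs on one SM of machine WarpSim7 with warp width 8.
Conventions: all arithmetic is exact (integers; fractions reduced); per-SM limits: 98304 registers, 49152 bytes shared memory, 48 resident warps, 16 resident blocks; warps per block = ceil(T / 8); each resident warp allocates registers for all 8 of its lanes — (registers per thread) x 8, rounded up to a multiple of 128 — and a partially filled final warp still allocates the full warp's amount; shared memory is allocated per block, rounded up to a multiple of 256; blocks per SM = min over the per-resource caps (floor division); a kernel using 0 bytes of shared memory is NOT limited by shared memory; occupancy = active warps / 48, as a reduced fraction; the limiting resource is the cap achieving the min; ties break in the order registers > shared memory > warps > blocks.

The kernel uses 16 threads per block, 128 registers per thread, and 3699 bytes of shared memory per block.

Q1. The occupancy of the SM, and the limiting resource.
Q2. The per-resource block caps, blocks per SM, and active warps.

Answer: occupancy 1/2, limited by shared memory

registers: 48 blocks
shared memory: 12 blocks
warps: 24 blocks
blocks: 16 blocks

Answer: 12 blocks, 24 active warps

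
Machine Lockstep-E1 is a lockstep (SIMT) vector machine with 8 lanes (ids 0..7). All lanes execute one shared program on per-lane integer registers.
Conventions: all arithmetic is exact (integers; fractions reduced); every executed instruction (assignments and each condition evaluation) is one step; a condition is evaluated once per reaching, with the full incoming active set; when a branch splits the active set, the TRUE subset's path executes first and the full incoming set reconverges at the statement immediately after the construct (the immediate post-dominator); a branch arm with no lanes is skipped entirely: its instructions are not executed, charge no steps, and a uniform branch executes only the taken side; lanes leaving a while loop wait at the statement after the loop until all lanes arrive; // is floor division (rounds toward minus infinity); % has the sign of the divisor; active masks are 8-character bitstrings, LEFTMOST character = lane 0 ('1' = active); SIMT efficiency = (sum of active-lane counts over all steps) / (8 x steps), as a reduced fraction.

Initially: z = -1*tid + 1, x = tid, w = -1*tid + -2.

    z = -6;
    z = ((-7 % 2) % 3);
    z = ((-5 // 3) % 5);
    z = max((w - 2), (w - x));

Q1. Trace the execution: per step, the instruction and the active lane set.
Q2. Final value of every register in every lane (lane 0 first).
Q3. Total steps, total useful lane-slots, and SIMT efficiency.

step 0: z <- -6                      11111111
step 1: z <- ((-7 % 2) % 3)          11111111
step 2: z <- ((-5 // 3) % 5)         11111111
step 3: z <- max((w - 2), (w - x))   11111111

Answer: 4 steps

z: -2,-4,-6,-7,-8,-9,-10,-11
x: 0,1,2,3,4,5,6,7
w: -2,-3,-4,-5,-6,-7,-8,-9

steps = 4; useful = 32; efficiency = 32/32 = 1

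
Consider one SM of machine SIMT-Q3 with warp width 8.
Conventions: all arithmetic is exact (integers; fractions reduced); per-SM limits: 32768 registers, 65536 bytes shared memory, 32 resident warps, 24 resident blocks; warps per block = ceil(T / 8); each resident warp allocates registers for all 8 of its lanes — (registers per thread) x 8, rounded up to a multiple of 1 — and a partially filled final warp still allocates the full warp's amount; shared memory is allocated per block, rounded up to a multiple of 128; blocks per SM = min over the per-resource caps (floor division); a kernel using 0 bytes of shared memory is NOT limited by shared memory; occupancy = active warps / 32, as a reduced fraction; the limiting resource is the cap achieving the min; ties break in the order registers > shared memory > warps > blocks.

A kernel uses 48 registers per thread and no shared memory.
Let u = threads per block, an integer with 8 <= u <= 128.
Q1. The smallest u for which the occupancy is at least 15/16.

Answer: u = 9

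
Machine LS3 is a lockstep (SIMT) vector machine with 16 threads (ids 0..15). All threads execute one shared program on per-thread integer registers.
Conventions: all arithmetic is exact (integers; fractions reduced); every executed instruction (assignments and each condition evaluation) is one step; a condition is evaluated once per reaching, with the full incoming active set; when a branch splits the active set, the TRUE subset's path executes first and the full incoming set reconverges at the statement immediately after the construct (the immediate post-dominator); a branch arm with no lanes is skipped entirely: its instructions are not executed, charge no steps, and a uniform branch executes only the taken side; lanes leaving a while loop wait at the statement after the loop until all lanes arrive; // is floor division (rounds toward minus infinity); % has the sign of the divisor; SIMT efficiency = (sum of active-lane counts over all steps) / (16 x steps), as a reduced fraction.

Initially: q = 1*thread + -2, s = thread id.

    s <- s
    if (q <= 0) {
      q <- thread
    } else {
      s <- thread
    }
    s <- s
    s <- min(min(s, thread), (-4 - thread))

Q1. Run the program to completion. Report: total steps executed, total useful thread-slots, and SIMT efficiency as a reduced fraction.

Answer: 6 steps, 80 useful, 5/6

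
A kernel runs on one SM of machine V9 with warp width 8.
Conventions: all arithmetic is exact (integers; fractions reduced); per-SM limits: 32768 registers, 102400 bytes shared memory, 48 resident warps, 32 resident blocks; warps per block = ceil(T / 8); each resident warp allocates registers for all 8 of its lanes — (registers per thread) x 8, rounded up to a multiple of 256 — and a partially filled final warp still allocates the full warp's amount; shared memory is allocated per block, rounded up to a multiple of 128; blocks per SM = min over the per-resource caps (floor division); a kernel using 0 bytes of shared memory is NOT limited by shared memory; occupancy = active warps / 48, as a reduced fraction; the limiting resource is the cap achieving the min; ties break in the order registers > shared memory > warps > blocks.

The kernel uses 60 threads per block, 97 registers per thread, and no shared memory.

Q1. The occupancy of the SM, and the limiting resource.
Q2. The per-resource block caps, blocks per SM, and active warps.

Answer: occupancy 2/3, limited by registers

registers: 4 blocks
shared memory: no limit (kernel uses none)
warps: 6 blocks
blocks: 32 blocks

Answer: 4 blocks, 32 active warps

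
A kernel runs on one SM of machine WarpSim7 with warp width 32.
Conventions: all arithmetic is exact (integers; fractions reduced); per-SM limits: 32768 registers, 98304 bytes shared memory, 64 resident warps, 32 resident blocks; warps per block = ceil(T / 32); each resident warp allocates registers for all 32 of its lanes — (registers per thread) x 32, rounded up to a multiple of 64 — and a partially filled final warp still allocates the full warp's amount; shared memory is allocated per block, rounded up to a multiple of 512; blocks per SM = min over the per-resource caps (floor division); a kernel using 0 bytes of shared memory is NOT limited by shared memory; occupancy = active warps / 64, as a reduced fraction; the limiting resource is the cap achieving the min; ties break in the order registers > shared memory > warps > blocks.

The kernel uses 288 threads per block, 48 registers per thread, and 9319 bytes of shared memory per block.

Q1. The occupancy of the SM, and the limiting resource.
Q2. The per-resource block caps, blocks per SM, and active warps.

Answer: occupancy 9/32, limited by registers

registers: 2 blocks
shared memory: 10 blocks
warps: 7 blocks
blocks: 32 blocks

Answer: 2 blocks, 18 active warps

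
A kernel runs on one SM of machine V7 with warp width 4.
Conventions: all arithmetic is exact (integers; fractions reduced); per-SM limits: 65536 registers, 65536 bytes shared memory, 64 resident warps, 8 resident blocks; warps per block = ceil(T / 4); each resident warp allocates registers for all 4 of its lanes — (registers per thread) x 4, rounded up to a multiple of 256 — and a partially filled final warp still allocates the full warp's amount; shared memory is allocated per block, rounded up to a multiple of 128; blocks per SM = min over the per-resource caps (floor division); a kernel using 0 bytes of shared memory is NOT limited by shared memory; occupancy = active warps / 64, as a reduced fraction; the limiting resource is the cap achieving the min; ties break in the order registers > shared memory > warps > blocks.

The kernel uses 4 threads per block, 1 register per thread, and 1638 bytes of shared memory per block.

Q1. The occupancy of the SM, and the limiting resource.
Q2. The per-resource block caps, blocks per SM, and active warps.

Answer: occupancy 1/8, limited by blocks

registers: 256 blocks
shared memory: 39 blocks
warps: 64 blocks
blocks: 8 blocks

Answer: 8 blocks, 8 active warps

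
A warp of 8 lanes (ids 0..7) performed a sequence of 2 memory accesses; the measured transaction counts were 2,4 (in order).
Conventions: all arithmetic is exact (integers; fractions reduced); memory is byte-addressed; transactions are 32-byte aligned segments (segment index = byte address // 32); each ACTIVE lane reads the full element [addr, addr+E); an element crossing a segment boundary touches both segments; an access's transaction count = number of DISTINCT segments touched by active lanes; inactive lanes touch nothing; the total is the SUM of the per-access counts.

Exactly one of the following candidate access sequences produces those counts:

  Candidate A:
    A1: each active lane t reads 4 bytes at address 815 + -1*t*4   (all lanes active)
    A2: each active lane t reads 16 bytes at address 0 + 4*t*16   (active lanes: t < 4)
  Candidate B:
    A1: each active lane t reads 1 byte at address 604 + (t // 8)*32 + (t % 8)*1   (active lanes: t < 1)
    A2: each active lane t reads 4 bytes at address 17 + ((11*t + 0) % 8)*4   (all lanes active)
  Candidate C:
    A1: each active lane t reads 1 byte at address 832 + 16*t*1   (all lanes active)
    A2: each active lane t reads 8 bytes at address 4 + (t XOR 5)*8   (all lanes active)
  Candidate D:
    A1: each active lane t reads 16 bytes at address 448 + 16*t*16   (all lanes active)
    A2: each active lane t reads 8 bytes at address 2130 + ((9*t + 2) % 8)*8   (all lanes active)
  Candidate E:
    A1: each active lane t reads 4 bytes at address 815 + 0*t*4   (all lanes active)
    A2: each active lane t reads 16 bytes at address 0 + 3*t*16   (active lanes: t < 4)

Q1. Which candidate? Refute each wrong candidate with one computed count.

B: A1 gives 1 transaction, not 2
C: A1 gives 4 transactions, not 2
D: A1 gives 8 transactions, not 2
E: A1 gives 1 transaction, not 2
A: all counts match (2,4)

Answer: A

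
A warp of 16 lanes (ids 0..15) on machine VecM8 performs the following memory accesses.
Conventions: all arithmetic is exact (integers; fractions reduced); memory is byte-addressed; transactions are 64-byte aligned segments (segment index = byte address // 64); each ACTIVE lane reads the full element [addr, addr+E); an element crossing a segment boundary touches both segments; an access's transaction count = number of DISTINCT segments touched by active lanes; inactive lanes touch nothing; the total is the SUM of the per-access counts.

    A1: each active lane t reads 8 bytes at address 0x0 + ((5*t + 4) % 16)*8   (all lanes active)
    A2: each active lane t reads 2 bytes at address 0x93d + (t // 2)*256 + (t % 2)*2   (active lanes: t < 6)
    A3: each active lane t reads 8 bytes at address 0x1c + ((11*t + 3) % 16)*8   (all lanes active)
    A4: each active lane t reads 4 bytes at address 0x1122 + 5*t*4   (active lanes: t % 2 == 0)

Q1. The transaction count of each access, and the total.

A1: 2 transactions
A2: 6 transactions
A3: 3 transactions
A4: 5 transactions

Answer: 2,6,3,5; total 16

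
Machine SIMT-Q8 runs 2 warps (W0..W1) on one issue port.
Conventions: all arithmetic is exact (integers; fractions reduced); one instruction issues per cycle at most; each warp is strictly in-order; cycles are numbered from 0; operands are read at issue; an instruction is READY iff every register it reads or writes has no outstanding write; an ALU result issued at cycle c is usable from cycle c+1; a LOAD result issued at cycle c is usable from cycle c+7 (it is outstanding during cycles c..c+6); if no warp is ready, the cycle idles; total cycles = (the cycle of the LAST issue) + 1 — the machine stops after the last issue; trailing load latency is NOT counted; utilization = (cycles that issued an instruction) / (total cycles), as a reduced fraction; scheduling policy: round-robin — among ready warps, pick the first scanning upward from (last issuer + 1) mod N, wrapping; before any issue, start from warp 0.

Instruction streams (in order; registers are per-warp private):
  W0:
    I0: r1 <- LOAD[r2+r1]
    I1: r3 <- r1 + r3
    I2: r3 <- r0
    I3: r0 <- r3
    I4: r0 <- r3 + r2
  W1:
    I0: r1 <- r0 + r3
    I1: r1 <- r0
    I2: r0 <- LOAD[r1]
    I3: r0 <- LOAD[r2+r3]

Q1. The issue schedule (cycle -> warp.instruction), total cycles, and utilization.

cycle 0: W0.I0
cycle 1: W1.I0
cycle 2: W1.I1
cycle 3: W1.I2
cycle 4: idle
cycle 5: idle
cycle 6: idle
cycle 7: W0.I1
cycle 8: W0.I2
cycle 9: W0.I3
cycle 10: W1.I3
cycle 11: W0.I4

Answer: 12 cycles, utilization 3/4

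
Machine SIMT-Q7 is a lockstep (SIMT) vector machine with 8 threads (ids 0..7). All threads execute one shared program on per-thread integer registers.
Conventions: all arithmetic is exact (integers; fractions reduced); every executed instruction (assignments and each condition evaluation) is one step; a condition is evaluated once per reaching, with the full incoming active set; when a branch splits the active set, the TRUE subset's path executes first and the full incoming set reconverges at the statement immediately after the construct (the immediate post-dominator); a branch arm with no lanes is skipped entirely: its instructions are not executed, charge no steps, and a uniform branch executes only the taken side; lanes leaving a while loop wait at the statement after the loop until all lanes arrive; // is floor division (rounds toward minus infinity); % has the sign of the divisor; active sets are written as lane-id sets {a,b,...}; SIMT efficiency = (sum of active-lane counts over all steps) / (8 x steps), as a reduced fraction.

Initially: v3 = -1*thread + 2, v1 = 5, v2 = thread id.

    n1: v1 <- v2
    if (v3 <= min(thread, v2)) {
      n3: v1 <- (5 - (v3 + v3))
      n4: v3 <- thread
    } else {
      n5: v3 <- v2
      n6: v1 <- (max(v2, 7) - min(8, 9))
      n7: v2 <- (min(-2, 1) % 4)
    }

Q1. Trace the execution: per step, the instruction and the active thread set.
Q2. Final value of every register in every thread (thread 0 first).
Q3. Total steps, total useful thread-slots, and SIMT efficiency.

step 0: v1 <- v2                     {0,1,2,3,4,5,6,7}
step 1: eval (v3 <= min(thread, v2)) {0,1,2,3,4,5,6,7}
step 2: v1 <- (5 - (v3 + v3))        {1,2,3,4,5,6,7}
step 3: v3 <- thread                 {1,2,3,4,5,6,7}
step 4: v3 <- v2                     {0}
step 5: v1 <- (max(v2, 7) - min(8, 9)) {0}
step 6: v2 <- (min(-2, 1) % 4)       {0}

Answer: 7 steps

v3: 0,1,2,3,4,5,6,7
v1: -1,3,5,7,9,11,13,15
v2: 2,1,2,3,4,5,6,7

steps = 7; useful = 33; efficiency = 33/56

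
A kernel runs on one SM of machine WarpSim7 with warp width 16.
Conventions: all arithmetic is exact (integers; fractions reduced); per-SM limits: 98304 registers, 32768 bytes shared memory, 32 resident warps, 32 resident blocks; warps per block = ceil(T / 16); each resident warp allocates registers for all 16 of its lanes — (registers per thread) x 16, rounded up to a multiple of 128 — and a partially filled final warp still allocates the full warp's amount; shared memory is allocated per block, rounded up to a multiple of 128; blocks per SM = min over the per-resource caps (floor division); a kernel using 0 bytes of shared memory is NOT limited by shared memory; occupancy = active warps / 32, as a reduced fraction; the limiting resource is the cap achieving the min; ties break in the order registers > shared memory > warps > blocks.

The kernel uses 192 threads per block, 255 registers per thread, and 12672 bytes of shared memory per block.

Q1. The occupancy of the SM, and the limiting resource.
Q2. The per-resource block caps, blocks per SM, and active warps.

Answer: occupancy 3/4, limited by registers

registers: 2 blocks
shared memory: 2 blocks
warps: 2 blocks
blocks: 32 blocks

Answer: 2 blocks, 24 active warps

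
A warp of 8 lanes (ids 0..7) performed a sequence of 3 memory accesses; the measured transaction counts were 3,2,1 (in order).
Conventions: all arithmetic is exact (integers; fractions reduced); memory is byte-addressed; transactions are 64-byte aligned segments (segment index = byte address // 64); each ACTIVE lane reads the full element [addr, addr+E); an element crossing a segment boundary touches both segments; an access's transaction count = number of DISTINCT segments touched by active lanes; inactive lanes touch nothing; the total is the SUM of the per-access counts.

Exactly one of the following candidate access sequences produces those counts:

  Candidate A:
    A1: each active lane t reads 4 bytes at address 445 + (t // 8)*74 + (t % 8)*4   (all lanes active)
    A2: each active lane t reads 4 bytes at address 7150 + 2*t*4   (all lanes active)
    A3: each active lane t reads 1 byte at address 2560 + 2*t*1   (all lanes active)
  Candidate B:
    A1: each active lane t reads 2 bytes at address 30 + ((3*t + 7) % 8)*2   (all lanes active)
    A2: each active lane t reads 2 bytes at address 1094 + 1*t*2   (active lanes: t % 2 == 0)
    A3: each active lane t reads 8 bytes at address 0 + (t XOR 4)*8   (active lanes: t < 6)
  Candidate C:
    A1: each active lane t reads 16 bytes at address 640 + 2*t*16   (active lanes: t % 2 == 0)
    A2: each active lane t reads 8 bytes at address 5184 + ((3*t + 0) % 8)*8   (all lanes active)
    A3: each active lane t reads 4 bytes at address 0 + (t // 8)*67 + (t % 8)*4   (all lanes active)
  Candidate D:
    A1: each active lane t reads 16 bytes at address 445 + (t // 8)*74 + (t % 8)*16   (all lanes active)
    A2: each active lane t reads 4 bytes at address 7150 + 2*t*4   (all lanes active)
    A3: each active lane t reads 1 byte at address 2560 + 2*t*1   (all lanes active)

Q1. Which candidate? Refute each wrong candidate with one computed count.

A: A1 gives 2 transactions, not 3
B: A1 gives 1 transaction, not 3
C: A1 gives 4 transactions, not 3
D: all counts match (3,2,1)

Answer: D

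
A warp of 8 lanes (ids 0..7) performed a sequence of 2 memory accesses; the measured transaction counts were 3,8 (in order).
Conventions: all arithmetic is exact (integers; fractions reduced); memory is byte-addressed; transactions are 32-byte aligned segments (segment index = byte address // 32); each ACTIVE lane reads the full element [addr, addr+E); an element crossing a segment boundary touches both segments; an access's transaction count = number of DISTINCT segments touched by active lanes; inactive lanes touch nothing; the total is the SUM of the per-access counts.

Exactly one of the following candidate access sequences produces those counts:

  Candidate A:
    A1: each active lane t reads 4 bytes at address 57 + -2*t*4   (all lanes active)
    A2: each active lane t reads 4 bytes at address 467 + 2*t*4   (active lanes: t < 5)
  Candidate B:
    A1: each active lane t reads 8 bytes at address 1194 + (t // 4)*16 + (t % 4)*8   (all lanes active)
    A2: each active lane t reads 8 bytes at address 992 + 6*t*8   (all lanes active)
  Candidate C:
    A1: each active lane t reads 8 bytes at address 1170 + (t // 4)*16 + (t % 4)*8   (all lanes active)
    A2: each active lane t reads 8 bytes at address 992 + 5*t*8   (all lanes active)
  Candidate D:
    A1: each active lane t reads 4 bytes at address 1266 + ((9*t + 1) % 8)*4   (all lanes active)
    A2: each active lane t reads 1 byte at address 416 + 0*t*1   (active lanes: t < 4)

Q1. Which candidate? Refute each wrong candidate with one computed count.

A: A1 gives 2 transactions, not 3
B: A1 gives 2 transactions, not 3
D: A1 gives 2 transactions, not 3
C: all counts match (3,8)

Answer: C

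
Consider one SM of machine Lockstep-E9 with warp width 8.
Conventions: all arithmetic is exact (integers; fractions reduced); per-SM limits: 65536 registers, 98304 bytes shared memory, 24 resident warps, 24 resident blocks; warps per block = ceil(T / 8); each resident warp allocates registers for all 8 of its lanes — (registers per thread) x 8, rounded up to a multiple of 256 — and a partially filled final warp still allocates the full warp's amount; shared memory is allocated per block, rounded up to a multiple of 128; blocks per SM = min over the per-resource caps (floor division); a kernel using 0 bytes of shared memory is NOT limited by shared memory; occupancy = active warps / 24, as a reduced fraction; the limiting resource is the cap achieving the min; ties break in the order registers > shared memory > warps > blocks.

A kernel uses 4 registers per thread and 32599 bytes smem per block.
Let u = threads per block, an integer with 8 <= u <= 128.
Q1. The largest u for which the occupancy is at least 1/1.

Answer: u = 96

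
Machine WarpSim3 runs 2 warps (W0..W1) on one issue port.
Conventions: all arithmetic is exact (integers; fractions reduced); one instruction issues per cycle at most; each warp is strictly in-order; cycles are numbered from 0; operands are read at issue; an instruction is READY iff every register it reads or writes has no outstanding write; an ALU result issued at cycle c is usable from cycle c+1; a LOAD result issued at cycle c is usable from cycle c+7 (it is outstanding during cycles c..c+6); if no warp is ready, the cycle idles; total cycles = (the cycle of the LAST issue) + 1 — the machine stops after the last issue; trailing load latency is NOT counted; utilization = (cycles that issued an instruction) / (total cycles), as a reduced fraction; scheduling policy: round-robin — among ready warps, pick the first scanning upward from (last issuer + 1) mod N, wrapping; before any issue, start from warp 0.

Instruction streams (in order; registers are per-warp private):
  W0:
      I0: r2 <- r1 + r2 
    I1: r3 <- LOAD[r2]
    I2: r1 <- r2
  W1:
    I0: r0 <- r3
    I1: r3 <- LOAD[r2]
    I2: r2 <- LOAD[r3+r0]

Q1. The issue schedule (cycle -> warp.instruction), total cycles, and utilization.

cycle 0: W0.I0
cycle 1: W1.I0
cycle 2: W0.I1
cycle 3: W1.I1
cycle 4: W0.I2
cycle 5: idle
cycle 6: idle
cycle 7: idle
cycle 8: idle
cycle 9: idle
cycle 10: W1.I2

Answer: 11 cycles, utilization 6/11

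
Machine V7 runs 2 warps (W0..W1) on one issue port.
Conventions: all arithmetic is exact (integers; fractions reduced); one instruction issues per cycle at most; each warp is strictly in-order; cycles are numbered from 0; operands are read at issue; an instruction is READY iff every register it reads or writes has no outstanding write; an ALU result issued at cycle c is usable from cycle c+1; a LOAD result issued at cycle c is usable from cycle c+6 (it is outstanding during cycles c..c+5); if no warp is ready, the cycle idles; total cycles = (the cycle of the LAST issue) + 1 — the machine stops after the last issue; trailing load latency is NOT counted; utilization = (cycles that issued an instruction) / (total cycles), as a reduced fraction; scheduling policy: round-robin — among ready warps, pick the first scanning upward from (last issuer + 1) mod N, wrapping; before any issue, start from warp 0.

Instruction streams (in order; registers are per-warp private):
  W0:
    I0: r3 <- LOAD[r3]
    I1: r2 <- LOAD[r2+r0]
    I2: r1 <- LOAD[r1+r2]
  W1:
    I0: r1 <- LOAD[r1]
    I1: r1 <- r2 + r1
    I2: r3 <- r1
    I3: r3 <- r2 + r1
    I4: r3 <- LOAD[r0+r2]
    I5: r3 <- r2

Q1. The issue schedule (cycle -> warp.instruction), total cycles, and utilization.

cycle 0: W0.I0
cycle 1: W1.I0
cycle 2: W0.I1
cycle 3: idle
cycle 4: idle
cycle 5: idle
cycle 6: idle
cycle 7: W1.I1
cycle 8: W0.I2
cycle 9: W1.I2
cycle 10: W1.I3
cycle 11: W1.I4
cycle 12: idle
cycle 13: idle
cycle 14: idle
cycle 15: idle
cycle 16: idle
cycle 17: W1.I5

Answer: 18 cycles, utilization 1/2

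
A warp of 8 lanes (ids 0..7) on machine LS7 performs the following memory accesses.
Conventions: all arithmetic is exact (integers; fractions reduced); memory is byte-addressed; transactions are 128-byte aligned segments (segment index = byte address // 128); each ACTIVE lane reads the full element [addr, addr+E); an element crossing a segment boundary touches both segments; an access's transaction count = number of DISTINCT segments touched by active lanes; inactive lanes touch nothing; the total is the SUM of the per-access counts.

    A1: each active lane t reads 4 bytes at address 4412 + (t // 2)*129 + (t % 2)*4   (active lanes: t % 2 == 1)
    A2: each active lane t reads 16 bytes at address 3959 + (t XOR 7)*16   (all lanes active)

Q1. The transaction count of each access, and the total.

A1: 4 transactions
A2: 2 transactions

Answer: 4,2; total 6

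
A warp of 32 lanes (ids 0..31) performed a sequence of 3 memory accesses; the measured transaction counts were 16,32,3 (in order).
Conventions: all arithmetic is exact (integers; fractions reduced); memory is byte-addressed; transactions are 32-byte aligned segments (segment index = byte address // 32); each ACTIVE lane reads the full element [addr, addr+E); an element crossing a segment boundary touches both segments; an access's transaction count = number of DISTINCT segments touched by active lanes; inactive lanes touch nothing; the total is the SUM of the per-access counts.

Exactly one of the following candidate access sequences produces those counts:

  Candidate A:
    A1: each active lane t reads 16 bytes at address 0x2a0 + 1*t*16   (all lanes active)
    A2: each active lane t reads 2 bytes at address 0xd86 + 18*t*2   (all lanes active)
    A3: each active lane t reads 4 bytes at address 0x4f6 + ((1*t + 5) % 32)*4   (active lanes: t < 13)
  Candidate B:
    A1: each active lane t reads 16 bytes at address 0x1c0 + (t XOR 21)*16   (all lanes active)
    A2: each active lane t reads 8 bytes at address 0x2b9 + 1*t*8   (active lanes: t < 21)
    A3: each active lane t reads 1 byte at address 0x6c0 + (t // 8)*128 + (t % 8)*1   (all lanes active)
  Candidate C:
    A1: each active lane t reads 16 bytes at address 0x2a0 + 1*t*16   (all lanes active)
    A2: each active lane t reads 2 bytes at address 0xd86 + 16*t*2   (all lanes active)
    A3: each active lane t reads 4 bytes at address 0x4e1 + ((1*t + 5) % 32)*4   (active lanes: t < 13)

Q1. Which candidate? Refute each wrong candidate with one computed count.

A: A3 gives 2 transactions, not 3
B: A2 gives 7 transactions, not 32
C: all counts match (16,32,3)

Answer: C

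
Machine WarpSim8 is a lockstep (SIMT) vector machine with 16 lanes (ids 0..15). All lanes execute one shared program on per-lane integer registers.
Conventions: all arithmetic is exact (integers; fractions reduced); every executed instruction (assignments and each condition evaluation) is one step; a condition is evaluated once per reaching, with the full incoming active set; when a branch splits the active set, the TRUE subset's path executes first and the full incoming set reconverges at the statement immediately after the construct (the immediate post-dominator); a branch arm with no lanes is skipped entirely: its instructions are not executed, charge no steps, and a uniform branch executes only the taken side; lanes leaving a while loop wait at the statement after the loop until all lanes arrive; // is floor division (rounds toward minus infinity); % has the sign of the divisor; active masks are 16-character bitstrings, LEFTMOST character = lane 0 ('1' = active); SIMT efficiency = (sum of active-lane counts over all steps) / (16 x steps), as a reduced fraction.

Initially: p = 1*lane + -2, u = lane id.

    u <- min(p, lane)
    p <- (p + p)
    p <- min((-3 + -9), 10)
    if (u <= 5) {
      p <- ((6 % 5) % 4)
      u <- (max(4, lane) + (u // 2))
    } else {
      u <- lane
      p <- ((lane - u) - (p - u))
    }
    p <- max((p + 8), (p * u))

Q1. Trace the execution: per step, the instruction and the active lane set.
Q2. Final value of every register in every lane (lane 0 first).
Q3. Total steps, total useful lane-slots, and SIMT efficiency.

step 0: u <- min(p, lane)            1111111111111111
step 1: p <- (p + p)                 1111111111111111
step 2: p <- min((-3 + -9), 10)      1111111111111111
step 3: eval (u <= 5)                1111111111111111
step 4: p <- ((6 % 5) % 4)           1111111100000000
step 5: u <- (max(4, lane) + (u // 2)) 1111111100000000
step 6: u <- lane                    0000000011111111
step 7: p <- ((lane - u) - (p - u))  0000000011111111
step 8: p <- max((p + 8), (p * u))   1111111111111111

Answer: 9 steps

p: 9,9,9,9,9,9,9,9,160,189,220,253,288,325,364,405
u: 3,3,4,4,5,6,8,9,8,9,10,11,12,13,14,15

steps = 9; useful = 112; efficiency = 112/144 = 7/9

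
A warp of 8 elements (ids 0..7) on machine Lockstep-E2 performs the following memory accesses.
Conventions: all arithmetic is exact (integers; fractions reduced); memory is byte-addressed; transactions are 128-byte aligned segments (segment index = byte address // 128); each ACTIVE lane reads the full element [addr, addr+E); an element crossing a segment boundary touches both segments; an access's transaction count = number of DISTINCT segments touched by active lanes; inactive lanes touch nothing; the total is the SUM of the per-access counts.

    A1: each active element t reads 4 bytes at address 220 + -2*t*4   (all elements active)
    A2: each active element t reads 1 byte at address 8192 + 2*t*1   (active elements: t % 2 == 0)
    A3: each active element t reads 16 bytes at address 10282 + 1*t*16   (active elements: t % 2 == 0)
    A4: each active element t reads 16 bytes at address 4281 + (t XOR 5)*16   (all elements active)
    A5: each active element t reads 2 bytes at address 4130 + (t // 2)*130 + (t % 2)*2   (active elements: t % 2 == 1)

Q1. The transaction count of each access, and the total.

A1: 1 transaction
A2: 1 transaction
A3: 2 transactions
A4: 2 transactions
A5: 4 transactions

Answer: 1,1,2,2,4; total 10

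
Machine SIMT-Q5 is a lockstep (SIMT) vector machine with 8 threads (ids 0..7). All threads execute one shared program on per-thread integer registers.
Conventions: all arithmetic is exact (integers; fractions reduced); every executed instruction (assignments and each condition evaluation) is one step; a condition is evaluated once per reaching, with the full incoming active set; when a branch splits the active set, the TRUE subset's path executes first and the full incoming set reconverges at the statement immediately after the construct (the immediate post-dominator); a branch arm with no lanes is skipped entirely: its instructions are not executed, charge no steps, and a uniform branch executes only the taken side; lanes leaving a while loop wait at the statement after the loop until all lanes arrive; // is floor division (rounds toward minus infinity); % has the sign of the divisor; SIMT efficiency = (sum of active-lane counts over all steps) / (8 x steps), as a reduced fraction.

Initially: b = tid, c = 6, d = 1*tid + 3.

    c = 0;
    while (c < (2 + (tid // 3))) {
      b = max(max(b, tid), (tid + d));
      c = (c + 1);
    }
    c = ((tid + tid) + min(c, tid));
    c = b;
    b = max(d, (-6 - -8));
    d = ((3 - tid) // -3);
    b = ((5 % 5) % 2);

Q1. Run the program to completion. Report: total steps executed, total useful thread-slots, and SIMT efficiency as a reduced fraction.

Answer: 19 steps, 125 useful, 125/152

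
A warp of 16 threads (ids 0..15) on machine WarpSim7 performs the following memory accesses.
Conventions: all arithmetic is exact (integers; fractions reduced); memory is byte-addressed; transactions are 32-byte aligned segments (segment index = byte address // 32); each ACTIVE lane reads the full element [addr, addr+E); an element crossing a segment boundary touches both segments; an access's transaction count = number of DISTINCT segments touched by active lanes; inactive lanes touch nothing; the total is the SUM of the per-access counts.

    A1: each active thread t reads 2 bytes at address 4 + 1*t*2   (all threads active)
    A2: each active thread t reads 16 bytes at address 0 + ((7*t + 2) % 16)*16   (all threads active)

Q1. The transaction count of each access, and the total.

A1: 2 transactions
A2: 8 transactions

Answer: 2,8; total 10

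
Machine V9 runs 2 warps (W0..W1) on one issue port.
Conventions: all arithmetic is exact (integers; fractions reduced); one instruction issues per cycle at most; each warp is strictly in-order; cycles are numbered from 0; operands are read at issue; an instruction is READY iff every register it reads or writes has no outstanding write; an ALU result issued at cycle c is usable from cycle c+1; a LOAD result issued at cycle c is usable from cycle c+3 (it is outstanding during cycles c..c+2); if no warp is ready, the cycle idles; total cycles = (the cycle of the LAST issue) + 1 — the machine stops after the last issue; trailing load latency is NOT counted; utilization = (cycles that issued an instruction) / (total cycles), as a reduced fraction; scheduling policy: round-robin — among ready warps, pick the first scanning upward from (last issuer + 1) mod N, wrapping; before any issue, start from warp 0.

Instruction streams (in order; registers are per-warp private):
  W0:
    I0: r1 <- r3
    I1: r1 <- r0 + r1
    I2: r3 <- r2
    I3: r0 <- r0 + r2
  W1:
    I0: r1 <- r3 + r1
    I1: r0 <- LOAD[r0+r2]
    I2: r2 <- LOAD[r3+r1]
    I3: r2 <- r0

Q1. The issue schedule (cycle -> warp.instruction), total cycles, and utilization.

cycle 0: W0.I0
cycle 1: W1.I0
cycle 2: W0.I1
cycle 3: W1.I1
cycle 4: W0.I2
cycle 5: W1.I2
cycle 6: W0.I3
cycle 7: idle
cycle 8: W1.I3

Answer: 9 cycles, utilization 8/9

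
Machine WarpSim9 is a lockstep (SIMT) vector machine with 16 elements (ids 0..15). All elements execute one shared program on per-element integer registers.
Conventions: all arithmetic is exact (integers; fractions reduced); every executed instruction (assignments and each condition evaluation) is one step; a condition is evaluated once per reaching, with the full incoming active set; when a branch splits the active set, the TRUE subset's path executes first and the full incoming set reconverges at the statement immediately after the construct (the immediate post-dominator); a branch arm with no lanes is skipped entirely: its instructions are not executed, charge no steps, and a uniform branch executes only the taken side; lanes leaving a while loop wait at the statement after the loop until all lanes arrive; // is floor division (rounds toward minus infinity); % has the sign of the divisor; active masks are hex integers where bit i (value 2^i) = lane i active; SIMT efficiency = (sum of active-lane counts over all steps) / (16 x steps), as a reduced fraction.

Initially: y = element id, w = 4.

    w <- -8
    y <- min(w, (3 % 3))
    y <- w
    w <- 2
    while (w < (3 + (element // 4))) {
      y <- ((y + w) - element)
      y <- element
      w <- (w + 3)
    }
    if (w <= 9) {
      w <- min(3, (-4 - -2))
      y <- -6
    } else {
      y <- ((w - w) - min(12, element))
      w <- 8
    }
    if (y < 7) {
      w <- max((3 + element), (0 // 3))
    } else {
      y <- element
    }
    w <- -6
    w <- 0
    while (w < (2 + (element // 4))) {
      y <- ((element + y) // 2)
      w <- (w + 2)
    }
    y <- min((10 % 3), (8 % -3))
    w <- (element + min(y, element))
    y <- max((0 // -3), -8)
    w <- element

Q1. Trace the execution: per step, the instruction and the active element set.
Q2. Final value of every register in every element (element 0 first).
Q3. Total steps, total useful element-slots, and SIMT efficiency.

step 0: w <- -8                      0xffff
step 1: y <- min(w, (3 % 3))         0xffff
step 2: y <- w                       0xffff
step 3: w <- 2                       0xffff
step 4: eval (w < (3 + (element // 4))) 0xffff
step 5: y <- ((y + w) - element)     0xffff
step 6: y <- element                 0xffff
step 7: w <- (w + 3)                 0xffff
step 8: eval (w < (3 + (element // 4))) 0xffff
step 9: y <- ((y + w) - element)     0xf000
step 10: y <- element                 0xf000
step 11: w <- (w + 3)                 0xf000
step 12: eval (w < (3 + (element // 4))) 0xf000
step 13: eval (w <= 9)                0xffff
step 14: w <- min(3, (-4 - -2))       0xffff
step 15: y <- -6                      0xffff
step 16: eval (y < 7)                 0xffff
step 17: w <- max((3 + element), (0 // 3)) 0xffff
step 18: w <- -6                      0xffff
step 19: w <- 0                       0xffff
step 20: eval (w < (2 + (element // 4))) 0xffff
step 21: y <- ((element + y) // 2)    0xffff
step 22: w <- (w + 2)                 0xffff
step 23: eval (w < (2 + (element // 4))) 0xffff
step 24: y <- ((element + y) // 2)    0xfff0
step 25: w <- (w + 2)                 0xfff0
step 26: eval (w < (2 + (element // 4))) 0xfff0
step 27: y <- ((element + y) // 2)    0xf000
step 28: w <- (w + 2)                 0xf000
step 29: eval (w < (2 + (element // 4))) 0xf000
step 30: y <- min((10 % 3), (8 % -3)) 0xffff
step 31: w <- (element + min(y, element)) 0xffff
step 32: y <- max((0 // -3), -8)      0xffff
step 33: w <- element                 0xffff

Answer: 34 steps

y: 0,0,0,0,0,0,0,0,0,0,0,0,0,0,0,0
w: 0,1,2,3,4,5,6,7,8,9,10,11,12,13,14,15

steps = 34; useful = 448; efficiency = 448/544 = 14/17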